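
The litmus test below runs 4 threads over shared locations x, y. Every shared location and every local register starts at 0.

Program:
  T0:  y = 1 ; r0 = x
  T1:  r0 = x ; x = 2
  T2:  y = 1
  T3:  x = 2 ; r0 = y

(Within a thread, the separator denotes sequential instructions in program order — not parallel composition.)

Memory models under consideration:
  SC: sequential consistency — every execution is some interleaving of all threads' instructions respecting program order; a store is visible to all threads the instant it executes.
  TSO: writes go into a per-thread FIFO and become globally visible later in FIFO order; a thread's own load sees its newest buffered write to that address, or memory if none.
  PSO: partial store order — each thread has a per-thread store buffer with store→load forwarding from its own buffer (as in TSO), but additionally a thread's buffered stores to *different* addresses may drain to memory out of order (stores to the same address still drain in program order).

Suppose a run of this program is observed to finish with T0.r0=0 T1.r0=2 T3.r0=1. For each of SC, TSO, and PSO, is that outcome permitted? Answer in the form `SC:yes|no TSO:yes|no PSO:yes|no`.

outcome vector order: (T0.r0,T1.r0,T3.r0)
SC (6): 001; 021; 200; 201; 220; 221
TSO (8): 000; 001; 020; 021; 200; 201; 220; 221
PSO (8): 000; 001; 020; 021; 200; 201; 220; 221
target 021 ∈ {SC,TSO,PSO}

SC:yes TSO:yes PSO:yes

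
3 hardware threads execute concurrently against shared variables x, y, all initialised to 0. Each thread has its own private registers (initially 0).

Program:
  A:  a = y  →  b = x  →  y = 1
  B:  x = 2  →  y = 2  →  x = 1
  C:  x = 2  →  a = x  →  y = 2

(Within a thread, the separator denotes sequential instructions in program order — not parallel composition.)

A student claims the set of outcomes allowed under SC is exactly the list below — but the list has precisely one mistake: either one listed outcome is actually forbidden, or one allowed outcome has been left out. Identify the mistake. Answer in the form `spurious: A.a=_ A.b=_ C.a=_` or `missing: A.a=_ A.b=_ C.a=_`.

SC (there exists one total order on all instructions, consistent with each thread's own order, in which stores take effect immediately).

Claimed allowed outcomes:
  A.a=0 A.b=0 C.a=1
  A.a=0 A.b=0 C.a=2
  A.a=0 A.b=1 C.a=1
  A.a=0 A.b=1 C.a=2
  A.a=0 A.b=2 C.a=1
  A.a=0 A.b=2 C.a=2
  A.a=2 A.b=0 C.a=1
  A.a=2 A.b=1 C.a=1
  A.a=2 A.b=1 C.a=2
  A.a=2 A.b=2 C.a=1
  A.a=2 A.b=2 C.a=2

outcome vector order: (A.a,A.b,C.a)
SC (10): <0 0 1> <0 0 2> <0 1 1> <0 1 2> <0 2 1> <0 2 2> <2 1 1> <2 1 2> <2 2 1> <2 2 2>
claimed∖SC = {<2 0 1>}

spurious: A.a=2 A.b=0 C.a=1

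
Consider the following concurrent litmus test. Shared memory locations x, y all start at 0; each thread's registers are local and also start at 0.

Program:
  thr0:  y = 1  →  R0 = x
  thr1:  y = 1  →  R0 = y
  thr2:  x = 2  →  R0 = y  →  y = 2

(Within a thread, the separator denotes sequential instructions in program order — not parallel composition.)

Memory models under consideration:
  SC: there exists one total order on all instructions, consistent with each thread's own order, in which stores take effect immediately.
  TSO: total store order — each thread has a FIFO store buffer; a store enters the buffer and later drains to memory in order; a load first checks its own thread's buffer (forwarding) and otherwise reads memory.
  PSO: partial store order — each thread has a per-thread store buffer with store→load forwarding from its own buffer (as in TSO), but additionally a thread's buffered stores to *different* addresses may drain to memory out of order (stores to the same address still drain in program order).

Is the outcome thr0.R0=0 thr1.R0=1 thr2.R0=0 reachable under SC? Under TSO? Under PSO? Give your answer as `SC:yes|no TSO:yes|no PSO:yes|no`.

outcome vector order: (thr0.R0,thr1.R0,thr2.R0)
under SC → 011 021 210 211 220 221
under TSO → 010 011 020 021 210 211 220 221
under PSO → 010 011 020 021 210 211 220 221
target 010 ∈ {TSO,PSO}

SC:no TSO:yes PSO:yes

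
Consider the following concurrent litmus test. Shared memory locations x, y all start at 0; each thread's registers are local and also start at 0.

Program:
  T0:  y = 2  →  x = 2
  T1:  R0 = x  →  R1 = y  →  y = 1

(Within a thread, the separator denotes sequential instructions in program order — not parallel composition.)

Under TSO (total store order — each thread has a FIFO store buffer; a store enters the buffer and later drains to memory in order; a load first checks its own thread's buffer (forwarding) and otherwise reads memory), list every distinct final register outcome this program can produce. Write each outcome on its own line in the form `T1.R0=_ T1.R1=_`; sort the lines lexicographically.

outcome vector order: (T1.R0,T1.R1)
|TSO outcomes| = 3

T1.R0=0 T1.R1=0
T1.R0=0 T1.R1=2
T1.R0=2 T1.R1=2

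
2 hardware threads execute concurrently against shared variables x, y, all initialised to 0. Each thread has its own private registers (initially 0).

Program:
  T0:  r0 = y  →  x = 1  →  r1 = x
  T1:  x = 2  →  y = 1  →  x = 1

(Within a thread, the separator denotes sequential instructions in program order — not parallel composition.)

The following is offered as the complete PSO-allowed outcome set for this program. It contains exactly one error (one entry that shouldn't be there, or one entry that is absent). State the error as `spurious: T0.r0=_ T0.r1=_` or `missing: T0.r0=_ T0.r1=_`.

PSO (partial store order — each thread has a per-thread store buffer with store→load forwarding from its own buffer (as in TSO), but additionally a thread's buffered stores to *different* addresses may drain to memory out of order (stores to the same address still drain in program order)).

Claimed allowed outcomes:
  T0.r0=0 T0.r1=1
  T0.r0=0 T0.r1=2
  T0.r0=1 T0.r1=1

missing: T0.r0=1 T0.r1=2

outcome vector order: (T0.r0,T0.r1)
PSO (4): 01; 02; 11; 12
PSO∖claimed = {12}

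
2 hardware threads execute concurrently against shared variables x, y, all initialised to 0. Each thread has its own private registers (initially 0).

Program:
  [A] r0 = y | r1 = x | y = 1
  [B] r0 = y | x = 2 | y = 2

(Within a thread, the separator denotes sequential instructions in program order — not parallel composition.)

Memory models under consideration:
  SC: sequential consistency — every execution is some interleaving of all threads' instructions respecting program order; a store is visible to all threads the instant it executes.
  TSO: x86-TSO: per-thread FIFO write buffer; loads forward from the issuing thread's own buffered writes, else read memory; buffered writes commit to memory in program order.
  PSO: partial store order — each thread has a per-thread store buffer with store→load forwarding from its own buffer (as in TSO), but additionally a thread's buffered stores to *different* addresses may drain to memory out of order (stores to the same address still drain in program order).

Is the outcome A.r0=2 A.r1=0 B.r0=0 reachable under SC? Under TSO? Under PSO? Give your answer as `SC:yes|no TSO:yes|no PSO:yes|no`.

SC:no TSO:no PSO:yes

outcome vector order: (A.r0,A.r1,B.r0)
[SC] allowed = {0/0/0 0/0/1 0/2/0 2/2/0}
[TSO] allowed = {0/0/0 0/0/1 0/2/0 2/2/0}
[PSO] allowed = {0/0/0 0/0/1 0/2/0 2/0/0 2/2/0}
target 2/0/0 ∈ {PSO}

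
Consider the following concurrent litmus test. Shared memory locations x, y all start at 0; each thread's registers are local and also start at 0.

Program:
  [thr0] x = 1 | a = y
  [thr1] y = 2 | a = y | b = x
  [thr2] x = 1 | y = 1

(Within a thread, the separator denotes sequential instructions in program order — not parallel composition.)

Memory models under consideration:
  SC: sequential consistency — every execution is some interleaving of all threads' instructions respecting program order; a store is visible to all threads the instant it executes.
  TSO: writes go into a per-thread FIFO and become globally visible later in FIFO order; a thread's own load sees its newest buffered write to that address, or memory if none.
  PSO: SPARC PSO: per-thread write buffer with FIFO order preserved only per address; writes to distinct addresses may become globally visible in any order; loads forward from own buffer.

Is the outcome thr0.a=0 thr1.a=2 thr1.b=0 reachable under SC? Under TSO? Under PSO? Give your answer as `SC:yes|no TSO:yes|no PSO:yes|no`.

SC:no TSO:yes PSO:yes

outcome vector order: (thr0.a,thr1.a,thr1.b)
SC (8): <0 1 1>, <0 2 1>, <1 1 1>, <1 2 0>, <1 2 1>, <2 1 1>, <2 2 0>, <2 2 1>
TSO (9): <0 1 1>, <0 2 0>, <0 2 1>, <1 1 1>, <1 2 0>, <1 2 1>, <2 1 1>, <2 2 0>, <2 2 1>
PSO (12): <0 1 0>, <0 1 1>, <0 2 0>, <0 2 1>, <1 1 0>, <1 1 1>, <1 2 0>, <1 2 1>, <2 1 0>, <2 1 1>, <2 2 0>, <2 2 1>
target <0 2 0> ∈ {TSO,PSO}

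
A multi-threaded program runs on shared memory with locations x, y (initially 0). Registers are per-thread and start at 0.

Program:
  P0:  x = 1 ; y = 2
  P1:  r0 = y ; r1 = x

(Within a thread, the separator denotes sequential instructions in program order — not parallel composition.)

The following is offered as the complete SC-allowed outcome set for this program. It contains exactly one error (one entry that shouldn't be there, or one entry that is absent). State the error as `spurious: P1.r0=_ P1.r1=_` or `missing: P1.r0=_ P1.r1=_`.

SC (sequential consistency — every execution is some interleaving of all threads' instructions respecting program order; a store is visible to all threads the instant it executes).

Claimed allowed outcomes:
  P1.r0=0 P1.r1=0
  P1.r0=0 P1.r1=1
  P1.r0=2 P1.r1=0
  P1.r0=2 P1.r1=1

outcome vector order: (P1.r0,P1.r1)
under SC → 00; 01; 21
claimed∖SC = {20}

spurious: P1.r0=2 P1.r1=0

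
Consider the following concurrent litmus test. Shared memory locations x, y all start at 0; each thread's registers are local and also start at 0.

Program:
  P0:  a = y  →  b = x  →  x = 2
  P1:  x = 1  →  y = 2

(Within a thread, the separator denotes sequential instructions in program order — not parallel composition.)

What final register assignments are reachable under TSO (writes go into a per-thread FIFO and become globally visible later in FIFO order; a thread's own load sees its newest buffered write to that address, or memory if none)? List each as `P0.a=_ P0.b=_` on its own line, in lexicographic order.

outcome vector order: (P0.a,P0.b)
|TSO outcomes| = 3

P0.a=0 P0.b=0
P0.a=0 P0.b=1
P0.a=2 P0.b=1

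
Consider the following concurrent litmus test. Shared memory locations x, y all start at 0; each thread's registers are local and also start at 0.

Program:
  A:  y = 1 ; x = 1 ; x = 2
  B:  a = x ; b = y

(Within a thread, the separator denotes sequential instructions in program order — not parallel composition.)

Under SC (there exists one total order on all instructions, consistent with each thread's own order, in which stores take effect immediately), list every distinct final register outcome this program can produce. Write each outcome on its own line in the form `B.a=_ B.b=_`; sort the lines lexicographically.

outcome vector order: (B.a,B.b)
|SC outcomes| = 4

B.a=0 B.b=0
B.a=0 B.b=1
B.a=1 B.b=1
B.a=2 B.b=1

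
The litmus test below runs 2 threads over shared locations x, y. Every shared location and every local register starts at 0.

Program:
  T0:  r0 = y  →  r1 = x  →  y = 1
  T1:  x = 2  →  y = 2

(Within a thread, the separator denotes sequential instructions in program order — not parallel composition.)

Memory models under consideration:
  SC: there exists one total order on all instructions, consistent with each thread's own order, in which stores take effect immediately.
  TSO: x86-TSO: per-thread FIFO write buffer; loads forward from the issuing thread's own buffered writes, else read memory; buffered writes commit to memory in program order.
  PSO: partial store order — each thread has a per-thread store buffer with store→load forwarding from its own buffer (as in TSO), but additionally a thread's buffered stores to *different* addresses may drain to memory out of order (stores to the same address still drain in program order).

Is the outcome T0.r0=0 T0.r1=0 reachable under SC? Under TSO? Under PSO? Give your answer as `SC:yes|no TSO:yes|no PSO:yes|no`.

outcome vector order: (T0.r0,T0.r1)
under SC → 0/0 0/2 2/2
under TSO → 0/0 0/2 2/2
under PSO → 0/0 0/2 2/0 2/2
target 0/0 ∈ {SC,TSO,PSO}

SC:yes TSO:yes PSO:yes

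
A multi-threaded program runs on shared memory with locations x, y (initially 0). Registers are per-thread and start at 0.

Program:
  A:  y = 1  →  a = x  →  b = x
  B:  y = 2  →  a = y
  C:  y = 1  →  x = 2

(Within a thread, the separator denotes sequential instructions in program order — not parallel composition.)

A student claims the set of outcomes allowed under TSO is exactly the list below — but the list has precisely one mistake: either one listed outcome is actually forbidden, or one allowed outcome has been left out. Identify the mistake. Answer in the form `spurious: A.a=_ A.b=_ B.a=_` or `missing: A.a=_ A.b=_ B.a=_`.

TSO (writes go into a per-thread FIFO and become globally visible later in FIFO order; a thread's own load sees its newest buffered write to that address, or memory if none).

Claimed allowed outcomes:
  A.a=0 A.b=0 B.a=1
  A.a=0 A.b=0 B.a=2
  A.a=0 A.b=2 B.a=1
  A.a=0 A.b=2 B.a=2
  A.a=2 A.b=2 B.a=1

missing: A.a=2 A.b=2 B.a=2

outcome vector order: (A.a,A.b,B.a)
under TSO → <0 0 1>, <0 0 2>, <0 2 1>, <0 2 2>, <2 2 1>, <2 2 2>
TSO∖claimed = {<2 2 2>}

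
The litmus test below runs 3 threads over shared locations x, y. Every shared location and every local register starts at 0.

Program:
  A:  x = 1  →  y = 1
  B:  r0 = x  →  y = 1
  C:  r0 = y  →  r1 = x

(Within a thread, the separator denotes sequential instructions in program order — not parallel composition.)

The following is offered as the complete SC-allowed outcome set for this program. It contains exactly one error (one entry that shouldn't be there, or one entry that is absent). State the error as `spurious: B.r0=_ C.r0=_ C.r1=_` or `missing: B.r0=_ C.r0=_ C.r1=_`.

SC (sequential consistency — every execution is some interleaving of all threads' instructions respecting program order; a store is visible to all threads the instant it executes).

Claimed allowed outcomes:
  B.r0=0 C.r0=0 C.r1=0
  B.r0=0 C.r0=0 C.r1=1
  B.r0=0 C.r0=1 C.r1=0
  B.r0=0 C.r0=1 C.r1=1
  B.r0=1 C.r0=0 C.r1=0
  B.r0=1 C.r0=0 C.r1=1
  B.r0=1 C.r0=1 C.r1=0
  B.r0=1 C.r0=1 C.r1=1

outcome vector order: (B.r0,C.r0,C.r1)
[SC] allowed = {(0,0,0), (0,0,1), (0,1,0), (0,1,1), (1,0,0), (1,0,1), (1,1,1)}
claimed∖SC = {(1,1,0)}

spurious: B.r0=1 C.r0=1 C.r1=0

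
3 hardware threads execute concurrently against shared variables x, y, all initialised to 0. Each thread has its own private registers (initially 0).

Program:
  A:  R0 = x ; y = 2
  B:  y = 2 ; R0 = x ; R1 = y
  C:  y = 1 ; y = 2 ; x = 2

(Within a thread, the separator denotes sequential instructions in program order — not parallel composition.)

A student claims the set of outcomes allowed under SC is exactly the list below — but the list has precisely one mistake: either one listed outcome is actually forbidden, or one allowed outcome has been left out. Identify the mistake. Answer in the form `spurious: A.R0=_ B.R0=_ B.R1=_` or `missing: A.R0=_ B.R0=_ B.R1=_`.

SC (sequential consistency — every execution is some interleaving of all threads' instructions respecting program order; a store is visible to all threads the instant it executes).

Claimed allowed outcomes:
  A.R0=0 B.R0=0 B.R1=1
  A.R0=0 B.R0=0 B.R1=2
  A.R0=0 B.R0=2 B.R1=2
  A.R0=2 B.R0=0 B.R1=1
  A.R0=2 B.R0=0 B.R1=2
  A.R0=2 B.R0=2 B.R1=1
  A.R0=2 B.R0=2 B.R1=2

spurious: A.R0=2 B.R0=2 B.R1=1

outcome vector order: (A.R0,B.R0,B.R1)
under SC → 0/0/1; 0/0/2; 0/2/2; 2/0/1; 2/0/2; 2/2/2
claimed∖SC = {2/2/1}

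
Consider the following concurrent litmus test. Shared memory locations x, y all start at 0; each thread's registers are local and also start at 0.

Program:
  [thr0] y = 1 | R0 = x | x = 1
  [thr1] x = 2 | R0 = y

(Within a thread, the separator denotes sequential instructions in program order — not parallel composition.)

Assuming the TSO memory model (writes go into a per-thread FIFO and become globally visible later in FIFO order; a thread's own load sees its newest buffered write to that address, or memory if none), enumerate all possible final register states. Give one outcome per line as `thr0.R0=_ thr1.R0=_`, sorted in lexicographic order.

thr0.R0=0 thr1.R0=0
thr0.R0=0 thr1.R0=1
thr0.R0=2 thr1.R0=0
thr0.R0=2 thr1.R0=1

outcome vector order: (thr0.R0,thr1.R0)
|TSO outcomes| = 4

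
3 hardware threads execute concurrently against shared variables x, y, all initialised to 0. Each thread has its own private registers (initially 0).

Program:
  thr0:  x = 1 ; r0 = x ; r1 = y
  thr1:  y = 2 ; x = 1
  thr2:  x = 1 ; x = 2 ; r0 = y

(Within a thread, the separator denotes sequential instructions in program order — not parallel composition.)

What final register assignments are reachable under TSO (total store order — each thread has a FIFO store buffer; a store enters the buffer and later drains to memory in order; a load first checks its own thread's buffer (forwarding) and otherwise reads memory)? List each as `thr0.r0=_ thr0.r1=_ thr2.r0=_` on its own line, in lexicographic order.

thr0.r0=1 thr0.r1=0 thr2.r0=0
thr0.r0=1 thr0.r1=0 thr2.r0=2
thr0.r0=1 thr0.r1=2 thr2.r0=0
thr0.r0=1 thr0.r1=2 thr2.r0=2
thr0.r0=2 thr0.r1=0 thr2.r0=0
thr0.r0=2 thr0.r1=0 thr2.r0=2
thr0.r0=2 thr0.r1=2 thr2.r0=0
thr0.r0=2 thr0.r1=2 thr2.r0=2

outcome vector order: (thr0.r0,thr0.r1,thr2.r0)
|TSO outcomes| = 8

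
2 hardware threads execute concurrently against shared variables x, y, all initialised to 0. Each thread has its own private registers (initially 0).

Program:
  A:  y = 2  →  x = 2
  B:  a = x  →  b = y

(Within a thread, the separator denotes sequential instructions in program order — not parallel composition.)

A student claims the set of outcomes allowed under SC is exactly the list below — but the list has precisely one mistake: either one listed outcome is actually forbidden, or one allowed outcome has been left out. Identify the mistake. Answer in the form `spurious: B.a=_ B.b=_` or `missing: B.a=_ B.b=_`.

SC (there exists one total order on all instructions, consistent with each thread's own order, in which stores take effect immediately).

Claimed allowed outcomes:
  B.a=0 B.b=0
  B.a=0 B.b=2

outcome vector order: (B.a,B.b)
SC: 3 outcomes — {00 02 22}
SC∖claimed = {22}

missing: B.a=2 B.b=2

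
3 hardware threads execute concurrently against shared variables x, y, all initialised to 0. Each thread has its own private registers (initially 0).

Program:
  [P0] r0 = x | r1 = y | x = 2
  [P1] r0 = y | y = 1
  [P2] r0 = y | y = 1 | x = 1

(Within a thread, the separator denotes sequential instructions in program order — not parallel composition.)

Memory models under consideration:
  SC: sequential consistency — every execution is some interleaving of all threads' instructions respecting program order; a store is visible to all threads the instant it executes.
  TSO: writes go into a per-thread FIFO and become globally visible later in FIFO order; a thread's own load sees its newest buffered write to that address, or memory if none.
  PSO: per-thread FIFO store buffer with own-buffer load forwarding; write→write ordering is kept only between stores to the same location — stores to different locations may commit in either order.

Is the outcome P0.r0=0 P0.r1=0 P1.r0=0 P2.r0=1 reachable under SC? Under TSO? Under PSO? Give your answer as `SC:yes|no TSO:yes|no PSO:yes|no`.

SC:yes TSO:yes PSO:yes

outcome vector order: (P0.r0,P0.r1,P1.r0,P2.r0)
SC: 9 outcomes — {<0 0 0 0>; <0 0 0 1>; <0 0 1 0>; <0 1 0 0>; <0 1 0 1>; <0 1 1 0>; <1 1 0 0>; <1 1 0 1>; <1 1 1 0>}
TSO: 9 outcomes — {<0 0 0 0>; <0 0 0 1>; <0 0 1 0>; <0 1 0 0>; <0 1 0 1>; <0 1 1 0>; <1 1 0 0>; <1 1 0 1>; <1 1 1 0>}
PSO: 11 outcomes — {<0 0 0 0>; <0 0 0 1>; <0 0 1 0>; <0 1 0 0>; <0 1 0 1>; <0 1 1 0>; <1 0 0 0>; <1 0 1 0>; <1 1 0 0>; <1 1 0 1>; <1 1 1 0>}
target <0 0 0 1> ∈ {SC,TSO,PSO}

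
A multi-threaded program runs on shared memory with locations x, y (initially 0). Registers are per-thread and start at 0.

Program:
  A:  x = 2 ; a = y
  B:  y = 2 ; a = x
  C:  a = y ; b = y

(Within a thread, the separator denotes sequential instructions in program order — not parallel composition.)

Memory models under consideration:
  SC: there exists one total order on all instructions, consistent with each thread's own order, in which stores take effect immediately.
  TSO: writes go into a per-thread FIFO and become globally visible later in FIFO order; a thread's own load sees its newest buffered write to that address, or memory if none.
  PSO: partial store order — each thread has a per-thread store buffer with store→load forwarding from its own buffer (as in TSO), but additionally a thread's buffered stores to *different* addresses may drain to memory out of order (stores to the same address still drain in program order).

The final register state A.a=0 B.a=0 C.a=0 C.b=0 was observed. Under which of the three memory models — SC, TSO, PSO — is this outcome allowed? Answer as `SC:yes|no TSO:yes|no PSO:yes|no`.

SC:no TSO:yes PSO:yes

outcome vector order: (A.a,B.a,C.a,C.b)
SC: 9 outcomes — {<0 2 0 0>, <0 2 0 2>, <0 2 2 2>, <2 0 0 0>, <2 0 0 2>, <2 0 2 2>, <2 2 0 0>, <2 2 0 2>, <2 2 2 2>}
TSO: 12 outcomes — {<0 0 0 0>, <0 0 0 2>, <0 0 2 2>, <0 2 0 0>, <0 2 0 2>, <0 2 2 2>, <2 0 0 0>, <2 0 0 2>, <2 0 2 2>, <2 2 0 0>, <2 2 0 2>, <2 2 2 2>}
PSO: 12 outcomes — {<0 0 0 0>, <0 0 0 2>, <0 0 2 2>, <0 2 0 0>, <0 2 0 2>, <0 2 2 2>, <2 0 0 0>, <2 0 0 2>, <2 0 2 2>, <2 2 0 0>, <2 2 0 2>, <2 2 2 2>}
target <0 0 0 0> ∈ {TSO,PSO}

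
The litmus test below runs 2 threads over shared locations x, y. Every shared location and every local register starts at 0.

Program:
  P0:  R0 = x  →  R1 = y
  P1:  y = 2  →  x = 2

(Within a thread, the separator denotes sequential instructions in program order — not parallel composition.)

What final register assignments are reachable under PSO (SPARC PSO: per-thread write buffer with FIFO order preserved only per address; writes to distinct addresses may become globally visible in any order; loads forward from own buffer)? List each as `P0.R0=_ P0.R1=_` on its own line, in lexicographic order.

P0.R0=0 P0.R1=0
P0.R0=0 P0.R1=2
P0.R0=2 P0.R1=0
P0.R0=2 P0.R1=2

outcome vector order: (P0.R0,P0.R1)
|PSO outcomes| = 4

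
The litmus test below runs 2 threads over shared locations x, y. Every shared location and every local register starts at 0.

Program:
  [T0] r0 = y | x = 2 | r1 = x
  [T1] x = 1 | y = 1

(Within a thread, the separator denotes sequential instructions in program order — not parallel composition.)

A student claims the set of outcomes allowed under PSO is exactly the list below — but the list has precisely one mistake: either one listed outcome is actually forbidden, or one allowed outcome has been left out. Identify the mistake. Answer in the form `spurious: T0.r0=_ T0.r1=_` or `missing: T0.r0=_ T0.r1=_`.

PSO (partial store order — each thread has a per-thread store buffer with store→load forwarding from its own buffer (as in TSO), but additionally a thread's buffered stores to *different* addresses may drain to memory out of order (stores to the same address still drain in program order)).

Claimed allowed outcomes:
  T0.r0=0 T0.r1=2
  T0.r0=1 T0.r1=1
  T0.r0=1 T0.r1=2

missing: T0.r0=0 T0.r1=1

outcome vector order: (T0.r0,T0.r1)
[PSO] allowed = {01; 02; 11; 12}
PSO∖claimed = {01}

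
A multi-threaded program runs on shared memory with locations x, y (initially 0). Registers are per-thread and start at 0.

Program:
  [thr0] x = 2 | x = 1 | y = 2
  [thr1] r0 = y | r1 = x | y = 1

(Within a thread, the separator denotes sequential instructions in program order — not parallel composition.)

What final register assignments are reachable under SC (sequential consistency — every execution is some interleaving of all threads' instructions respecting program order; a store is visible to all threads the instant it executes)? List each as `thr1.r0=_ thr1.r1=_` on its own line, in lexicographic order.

thr1.r0=0 thr1.r1=0
thr1.r0=0 thr1.r1=1
thr1.r0=0 thr1.r1=2
thr1.r0=2 thr1.r1=1

outcome vector order: (thr1.r0,thr1.r1)
|SC outcomes| = 4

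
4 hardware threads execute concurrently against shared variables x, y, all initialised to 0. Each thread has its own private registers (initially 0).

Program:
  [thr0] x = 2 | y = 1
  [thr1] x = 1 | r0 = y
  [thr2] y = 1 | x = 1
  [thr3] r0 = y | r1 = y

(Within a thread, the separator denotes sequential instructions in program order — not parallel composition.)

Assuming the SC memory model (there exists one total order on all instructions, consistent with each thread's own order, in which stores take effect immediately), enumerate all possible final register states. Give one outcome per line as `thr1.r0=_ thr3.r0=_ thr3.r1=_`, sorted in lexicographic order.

thr1.r0=0 thr3.r0=0 thr3.r1=0
thr1.r0=0 thr3.r0=0 thr3.r1=1
thr1.r0=0 thr3.r0=1 thr3.r1=1
thr1.r0=1 thr3.r0=0 thr3.r1=0
thr1.r0=1 thr3.r0=0 thr3.r1=1
thr1.r0=1 thr3.r0=1 thr3.r1=1

outcome vector order: (thr1.r0,thr3.r0,thr3.r1)
|SC outcomes| = 6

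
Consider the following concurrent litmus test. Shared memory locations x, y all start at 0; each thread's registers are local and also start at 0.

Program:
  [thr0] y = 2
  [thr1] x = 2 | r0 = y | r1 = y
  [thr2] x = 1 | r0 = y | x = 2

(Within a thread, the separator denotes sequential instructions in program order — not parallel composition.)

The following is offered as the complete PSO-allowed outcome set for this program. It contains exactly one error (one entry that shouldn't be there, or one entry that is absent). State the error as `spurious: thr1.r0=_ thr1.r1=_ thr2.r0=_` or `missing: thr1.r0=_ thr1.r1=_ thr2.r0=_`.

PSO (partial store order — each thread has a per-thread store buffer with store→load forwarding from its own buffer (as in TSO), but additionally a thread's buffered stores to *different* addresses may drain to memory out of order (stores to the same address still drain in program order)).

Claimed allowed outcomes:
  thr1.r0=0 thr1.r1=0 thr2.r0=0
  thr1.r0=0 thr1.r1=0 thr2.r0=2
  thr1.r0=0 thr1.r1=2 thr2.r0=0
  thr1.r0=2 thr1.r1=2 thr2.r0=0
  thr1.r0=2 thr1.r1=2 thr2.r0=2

outcome vector order: (thr1.r0,thr1.r1,thr2.r0)
under PSO → 0/0/0, 0/0/2, 0/2/0, 0/2/2, 2/2/0, 2/2/2
PSO∖claimed = {0/2/2}

missing: thr1.r0=0 thr1.r1=2 thr2.r0=2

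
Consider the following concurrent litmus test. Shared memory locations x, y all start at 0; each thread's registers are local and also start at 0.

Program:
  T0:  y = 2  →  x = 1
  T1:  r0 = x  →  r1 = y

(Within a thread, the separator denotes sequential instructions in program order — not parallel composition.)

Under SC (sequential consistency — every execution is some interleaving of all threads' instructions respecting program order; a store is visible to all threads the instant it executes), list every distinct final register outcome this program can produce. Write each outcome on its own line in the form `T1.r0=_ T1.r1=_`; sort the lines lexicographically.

T1.r0=0 T1.r1=0
T1.r0=0 T1.r1=2
T1.r0=1 T1.r1=2

outcome vector order: (T1.r0,T1.r1)
|SC outcomes| = 3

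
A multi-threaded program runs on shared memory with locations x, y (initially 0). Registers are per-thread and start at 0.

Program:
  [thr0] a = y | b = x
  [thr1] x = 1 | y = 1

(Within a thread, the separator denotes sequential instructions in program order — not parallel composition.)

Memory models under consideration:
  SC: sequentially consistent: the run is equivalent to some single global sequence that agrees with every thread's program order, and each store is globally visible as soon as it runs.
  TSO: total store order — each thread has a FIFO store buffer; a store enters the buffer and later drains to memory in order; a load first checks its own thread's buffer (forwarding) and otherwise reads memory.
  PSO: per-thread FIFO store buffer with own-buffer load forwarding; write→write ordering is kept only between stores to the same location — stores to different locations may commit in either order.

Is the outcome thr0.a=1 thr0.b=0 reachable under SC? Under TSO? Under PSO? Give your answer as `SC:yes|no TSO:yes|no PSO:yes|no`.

SC:no TSO:no PSO:yes

outcome vector order: (thr0.a,thr0.b)
SC: 3 outcomes — {00, 01, 11}
TSO: 3 outcomes — {00, 01, 11}
PSO: 4 outcomes — {00, 01, 10, 11}
target 10 ∈ {PSO}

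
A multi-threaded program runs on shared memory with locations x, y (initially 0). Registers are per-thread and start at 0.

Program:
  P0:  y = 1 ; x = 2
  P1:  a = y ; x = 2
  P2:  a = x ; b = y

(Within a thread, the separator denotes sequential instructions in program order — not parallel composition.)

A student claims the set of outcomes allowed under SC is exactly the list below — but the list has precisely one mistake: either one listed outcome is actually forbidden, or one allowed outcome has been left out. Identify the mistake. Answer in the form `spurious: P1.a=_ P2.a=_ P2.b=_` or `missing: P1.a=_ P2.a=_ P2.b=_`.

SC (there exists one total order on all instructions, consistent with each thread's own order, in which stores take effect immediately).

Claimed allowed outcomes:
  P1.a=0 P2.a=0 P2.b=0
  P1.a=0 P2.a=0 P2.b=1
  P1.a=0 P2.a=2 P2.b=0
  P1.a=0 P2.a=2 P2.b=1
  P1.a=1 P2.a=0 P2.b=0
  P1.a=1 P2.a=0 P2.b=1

missing: P1.a=1 P2.a=2 P2.b=1

outcome vector order: (P1.a,P2.a,P2.b)
under SC → (0,0,0); (0,0,1); (0,2,0); (0,2,1); (1,0,0); (1,0,1); (1,2,1)
SC∖claimed = {(1,2,1)}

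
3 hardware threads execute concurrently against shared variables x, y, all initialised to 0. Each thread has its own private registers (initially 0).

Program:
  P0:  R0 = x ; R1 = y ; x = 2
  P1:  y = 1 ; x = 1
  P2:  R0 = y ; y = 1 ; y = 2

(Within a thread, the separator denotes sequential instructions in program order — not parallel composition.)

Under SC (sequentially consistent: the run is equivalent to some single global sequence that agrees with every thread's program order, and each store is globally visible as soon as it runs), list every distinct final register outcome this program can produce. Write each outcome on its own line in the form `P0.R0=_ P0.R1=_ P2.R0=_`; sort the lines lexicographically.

P0.R0=0 P0.R1=0 P2.R0=0
P0.R0=0 P0.R1=0 P2.R0=1
P0.R0=0 P0.R1=1 P2.R0=0
P0.R0=0 P0.R1=1 P2.R0=1
P0.R0=0 P0.R1=2 P2.R0=0
P0.R0=0 P0.R1=2 P2.R0=1
P0.R0=1 P0.R1=1 P2.R0=0
P0.R0=1 P0.R1=1 P2.R0=1
P0.R0=1 P0.R1=2 P2.R0=0
P0.R0=1 P0.R1=2 P2.R0=1

outcome vector order: (P0.R0,P0.R1,P2.R0)
|SC outcomes| = 10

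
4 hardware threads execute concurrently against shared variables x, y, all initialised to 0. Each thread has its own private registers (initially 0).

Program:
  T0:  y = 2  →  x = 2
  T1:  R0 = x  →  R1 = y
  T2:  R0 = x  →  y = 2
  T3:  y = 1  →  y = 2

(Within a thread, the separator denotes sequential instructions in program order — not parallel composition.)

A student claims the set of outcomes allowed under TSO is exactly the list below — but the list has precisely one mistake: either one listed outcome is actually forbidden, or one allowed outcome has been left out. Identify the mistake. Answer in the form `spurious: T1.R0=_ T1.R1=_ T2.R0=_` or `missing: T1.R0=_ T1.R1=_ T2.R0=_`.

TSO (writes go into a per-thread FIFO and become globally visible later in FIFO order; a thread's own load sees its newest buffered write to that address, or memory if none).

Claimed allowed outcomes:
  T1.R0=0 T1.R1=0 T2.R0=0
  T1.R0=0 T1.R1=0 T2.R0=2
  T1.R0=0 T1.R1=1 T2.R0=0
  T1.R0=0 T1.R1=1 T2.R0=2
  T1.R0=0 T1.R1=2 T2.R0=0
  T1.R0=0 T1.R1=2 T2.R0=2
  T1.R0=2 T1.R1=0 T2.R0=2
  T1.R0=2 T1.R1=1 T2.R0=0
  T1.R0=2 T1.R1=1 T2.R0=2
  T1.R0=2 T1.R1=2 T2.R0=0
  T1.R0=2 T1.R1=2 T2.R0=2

outcome vector order: (T1.R0,T1.R1,T2.R0)
TSO: 10 outcomes — {<0 0 0> <0 0 2> <0 1 0> <0 1 2> <0 2 0> <0 2 2> <2 1 0> <2 1 2> <2 2 0> <2 2 2>}
claimed∖TSO = {<2 0 2>}

spurious: T1.R0=2 T1.R1=0 T2.R0=2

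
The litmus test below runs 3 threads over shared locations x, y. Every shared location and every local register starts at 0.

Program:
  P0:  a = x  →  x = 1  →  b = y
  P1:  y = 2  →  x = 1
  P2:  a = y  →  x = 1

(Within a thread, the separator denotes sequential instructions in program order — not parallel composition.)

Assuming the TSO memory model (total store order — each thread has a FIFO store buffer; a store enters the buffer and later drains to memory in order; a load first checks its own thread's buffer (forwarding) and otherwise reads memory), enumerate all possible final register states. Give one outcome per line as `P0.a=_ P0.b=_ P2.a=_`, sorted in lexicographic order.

outcome vector order: (P0.a,P0.b,P2.a)
|TSO outcomes| = 7

P0.a=0 P0.b=0 P2.a=0
P0.a=0 P0.b=0 P2.a=2
P0.a=0 P0.b=2 P2.a=0
P0.a=0 P0.b=2 P2.a=2
P0.a=1 P0.b=0 P2.a=0
P0.a=1 P0.b=2 P2.a=0
P0.a=1 P0.b=2 P2.a=2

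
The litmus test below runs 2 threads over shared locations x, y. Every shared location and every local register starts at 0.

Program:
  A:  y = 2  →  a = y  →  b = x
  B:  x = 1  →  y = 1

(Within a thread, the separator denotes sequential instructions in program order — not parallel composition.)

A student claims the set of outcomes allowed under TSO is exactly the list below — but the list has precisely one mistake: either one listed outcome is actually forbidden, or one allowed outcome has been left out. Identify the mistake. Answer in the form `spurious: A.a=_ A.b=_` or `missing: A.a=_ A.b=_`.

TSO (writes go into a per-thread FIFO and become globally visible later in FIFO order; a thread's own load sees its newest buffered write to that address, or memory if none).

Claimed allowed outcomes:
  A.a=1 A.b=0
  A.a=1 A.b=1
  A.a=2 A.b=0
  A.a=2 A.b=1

outcome vector order: (A.a,A.b)
[TSO] allowed = {11; 20; 21}
claimed∖TSO = {10}

spurious: A.a=1 A.b=0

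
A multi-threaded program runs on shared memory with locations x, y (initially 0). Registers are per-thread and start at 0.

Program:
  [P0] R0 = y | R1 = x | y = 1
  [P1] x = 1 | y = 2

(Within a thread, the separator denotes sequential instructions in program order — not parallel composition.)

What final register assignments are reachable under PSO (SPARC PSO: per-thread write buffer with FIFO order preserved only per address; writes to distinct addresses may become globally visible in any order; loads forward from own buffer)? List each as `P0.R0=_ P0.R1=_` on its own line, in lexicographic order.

P0.R0=0 P0.R1=0
P0.R0=0 P0.R1=1
P0.R0=2 P0.R1=0
P0.R0=2 P0.R1=1

outcome vector order: (P0.R0,P0.R1)
|PSO outcomes| = 4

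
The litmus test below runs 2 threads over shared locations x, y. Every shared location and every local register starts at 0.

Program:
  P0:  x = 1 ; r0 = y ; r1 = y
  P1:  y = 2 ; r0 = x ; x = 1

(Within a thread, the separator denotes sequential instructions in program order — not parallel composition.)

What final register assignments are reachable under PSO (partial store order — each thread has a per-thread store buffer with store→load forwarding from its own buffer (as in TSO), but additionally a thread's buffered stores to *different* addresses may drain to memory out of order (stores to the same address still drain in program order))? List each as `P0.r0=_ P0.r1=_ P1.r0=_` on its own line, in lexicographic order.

P0.r0=0 P0.r1=0 P1.r0=0
P0.r0=0 P0.r1=0 P1.r0=1
P0.r0=0 P0.r1=2 P1.r0=0
P0.r0=0 P0.r1=2 P1.r0=1
P0.r0=2 P0.r1=2 P1.r0=0
P0.r0=2 P0.r1=2 P1.r0=1

outcome vector order: (P0.r0,P0.r1,P1.r0)
|PSO outcomes| = 6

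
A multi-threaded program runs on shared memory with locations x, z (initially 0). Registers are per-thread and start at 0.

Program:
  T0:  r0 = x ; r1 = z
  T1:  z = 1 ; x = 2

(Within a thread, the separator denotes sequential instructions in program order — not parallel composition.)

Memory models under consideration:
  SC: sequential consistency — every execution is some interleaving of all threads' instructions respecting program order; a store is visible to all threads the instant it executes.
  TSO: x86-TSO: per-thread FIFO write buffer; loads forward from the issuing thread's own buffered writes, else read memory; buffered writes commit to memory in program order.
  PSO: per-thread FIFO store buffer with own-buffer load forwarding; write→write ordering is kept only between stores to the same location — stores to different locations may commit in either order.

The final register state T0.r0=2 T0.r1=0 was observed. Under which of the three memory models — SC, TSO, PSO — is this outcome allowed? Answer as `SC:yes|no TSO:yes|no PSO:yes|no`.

outcome vector order: (T0.r0,T0.r1)
[SC] allowed = {(0,0); (0,1); (2,1)}
[TSO] allowed = {(0,0); (0,1); (2,1)}
[PSO] allowed = {(0,0); (0,1); (2,0); (2,1)}
target (2,0) ∈ {PSO}

SC:no TSO:no PSO:yes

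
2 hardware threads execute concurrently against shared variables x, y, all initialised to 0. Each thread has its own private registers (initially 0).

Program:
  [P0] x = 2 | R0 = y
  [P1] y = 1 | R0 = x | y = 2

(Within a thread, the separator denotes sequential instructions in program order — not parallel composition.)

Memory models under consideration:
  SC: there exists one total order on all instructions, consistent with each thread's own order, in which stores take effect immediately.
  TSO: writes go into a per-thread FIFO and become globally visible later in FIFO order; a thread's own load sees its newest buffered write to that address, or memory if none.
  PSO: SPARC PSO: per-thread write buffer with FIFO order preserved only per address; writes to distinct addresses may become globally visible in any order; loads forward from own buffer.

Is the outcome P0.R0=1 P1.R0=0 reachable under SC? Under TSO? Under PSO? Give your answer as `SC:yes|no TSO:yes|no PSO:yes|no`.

SC:yes TSO:yes PSO:yes

outcome vector order: (P0.R0,P1.R0)
under SC → <0 2> <1 0> <1 2> <2 0> <2 2>
under TSO → <0 0> <0 2> <1 0> <1 2> <2 0> <2 2>
under PSO → <0 0> <0 2> <1 0> <1 2> <2 0> <2 2>
target <1 0> ∈ {SC,TSO,PSO}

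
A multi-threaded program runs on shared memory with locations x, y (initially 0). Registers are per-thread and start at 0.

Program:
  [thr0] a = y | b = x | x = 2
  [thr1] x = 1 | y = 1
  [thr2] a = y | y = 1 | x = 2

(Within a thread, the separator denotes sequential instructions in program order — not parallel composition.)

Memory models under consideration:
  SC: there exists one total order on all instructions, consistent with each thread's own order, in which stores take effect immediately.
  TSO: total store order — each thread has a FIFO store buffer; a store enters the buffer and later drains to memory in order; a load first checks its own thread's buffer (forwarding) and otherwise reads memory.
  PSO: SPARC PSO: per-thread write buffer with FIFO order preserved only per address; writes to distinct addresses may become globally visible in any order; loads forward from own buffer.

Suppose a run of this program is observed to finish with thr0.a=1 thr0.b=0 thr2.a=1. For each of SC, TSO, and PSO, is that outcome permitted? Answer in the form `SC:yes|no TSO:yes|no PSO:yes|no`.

outcome vector order: (thr0.a,thr0.b,thr2.a)
under SC → 000; 001; 010; 011; 020; 021; 100; 110; 111; 120; 121
under TSO → 000; 001; 010; 011; 020; 021; 100; 110; 111; 120; 121
under PSO → 000; 001; 010; 011; 020; 021; 100; 101; 110; 111; 120; 121
target 101 ∈ {PSO}

SC:no TSO:no PSO:yes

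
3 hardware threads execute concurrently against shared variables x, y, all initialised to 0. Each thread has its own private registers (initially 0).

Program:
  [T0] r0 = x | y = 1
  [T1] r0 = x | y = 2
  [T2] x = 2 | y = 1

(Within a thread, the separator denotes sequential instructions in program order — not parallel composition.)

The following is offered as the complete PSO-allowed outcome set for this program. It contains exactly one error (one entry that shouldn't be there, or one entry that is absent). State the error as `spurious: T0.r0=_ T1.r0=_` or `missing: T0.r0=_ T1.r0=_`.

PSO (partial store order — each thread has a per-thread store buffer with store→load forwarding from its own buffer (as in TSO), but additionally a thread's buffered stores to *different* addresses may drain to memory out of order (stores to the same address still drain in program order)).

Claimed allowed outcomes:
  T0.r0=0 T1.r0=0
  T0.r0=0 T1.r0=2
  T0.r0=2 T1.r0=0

outcome vector order: (T0.r0,T1.r0)
[PSO] allowed = {(0,0); (0,2); (2,0); (2,2)}
PSO∖claimed = {(2,2)}

missing: T0.r0=2 T1.r0=2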